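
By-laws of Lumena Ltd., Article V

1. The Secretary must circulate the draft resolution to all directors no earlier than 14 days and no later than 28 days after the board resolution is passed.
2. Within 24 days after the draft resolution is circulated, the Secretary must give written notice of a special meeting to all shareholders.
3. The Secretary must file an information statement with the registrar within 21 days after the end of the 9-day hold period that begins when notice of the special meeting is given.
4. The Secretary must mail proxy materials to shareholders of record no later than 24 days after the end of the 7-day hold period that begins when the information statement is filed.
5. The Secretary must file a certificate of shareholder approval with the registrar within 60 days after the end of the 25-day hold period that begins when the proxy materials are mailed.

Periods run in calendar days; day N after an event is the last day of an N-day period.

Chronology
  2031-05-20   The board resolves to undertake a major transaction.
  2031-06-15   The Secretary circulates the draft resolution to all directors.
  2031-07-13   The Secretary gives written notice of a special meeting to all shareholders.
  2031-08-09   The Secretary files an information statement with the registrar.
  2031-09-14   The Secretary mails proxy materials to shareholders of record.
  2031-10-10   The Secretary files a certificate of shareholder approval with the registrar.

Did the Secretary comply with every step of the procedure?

(1) the permitted window runs from 2031-05-20 + 14 = 2031-06-03 to 2031-05-20 + 28 = 2031-06-17; done 2031-06-15, which is between those dates.
(2) due by 2031-06-15 + 24 days = 2031-07-09; done 2031-07-13 — 4 days late.
Later steps need not be reached.

No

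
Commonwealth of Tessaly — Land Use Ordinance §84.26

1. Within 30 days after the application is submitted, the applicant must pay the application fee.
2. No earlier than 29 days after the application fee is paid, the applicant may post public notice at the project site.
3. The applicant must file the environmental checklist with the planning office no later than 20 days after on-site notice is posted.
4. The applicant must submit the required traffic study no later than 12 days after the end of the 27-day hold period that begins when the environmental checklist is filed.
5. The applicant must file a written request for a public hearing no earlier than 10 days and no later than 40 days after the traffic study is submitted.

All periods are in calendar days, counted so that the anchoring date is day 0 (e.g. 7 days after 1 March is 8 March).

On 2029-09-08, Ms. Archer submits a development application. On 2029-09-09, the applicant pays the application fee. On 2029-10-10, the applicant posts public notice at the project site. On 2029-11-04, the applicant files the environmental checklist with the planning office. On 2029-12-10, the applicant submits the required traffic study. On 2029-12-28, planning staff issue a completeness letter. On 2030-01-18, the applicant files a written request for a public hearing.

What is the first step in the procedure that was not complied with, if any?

Step 3

(1) due by 2029-09-08 + 30 days = 2029-10-08; completed 2029-09-09, before the deadline.
(2) permitted from 2029-09-09 + 29 days = 2029-10-08 onward; done 2029-10-10, after the minimum wait.
(3) due by 2029-10-10 + 20 days = 2029-10-30; done 2029-11-04 — 5 days late.
That is the first point of non-compliance.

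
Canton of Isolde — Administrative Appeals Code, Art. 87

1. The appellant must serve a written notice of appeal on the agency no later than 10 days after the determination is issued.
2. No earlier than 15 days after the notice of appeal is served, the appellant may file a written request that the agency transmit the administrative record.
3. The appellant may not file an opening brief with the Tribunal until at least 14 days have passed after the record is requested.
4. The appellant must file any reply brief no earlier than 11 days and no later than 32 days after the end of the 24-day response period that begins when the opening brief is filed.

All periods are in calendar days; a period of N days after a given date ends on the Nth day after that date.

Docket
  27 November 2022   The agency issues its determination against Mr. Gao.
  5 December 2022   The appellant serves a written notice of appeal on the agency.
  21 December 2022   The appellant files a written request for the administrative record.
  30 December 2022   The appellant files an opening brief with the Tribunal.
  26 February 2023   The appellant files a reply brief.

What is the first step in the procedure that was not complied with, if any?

Step 3

Step 1: 10 days after 27 November 2022 (when the determination is issued) is 7 December 2022; done 5 December 2022 — timely.
Step 2: the earliest permitted date is 15 days after 5 December 2022 (when the notice of appeal is served), i.e. 20 December 2022; done 21 December 2022 — permitted.
Step 3: the earliest permitted date is 14 days after 21 December 2022 (when the record is requested), i.e. 4 January 2023; 30 December 2022 is 5 days before the earliest permitted date.
The procedure was therefore not followed at step 3.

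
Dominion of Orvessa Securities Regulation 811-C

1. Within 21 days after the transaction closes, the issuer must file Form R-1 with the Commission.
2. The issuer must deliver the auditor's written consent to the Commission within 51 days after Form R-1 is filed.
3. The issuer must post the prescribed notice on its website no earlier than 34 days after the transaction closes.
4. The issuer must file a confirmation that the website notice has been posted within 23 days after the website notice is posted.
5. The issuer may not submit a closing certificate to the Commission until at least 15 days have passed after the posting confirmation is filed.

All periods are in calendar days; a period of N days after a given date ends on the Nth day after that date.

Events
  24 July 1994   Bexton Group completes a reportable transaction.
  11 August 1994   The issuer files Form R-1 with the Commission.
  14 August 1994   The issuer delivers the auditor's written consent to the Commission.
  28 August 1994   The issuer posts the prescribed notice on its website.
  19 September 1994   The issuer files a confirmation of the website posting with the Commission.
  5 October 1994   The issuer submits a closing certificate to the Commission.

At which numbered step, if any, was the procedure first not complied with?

None — every step was satisfied

Step 1 — counting 21 days from 24 July 1994 (when the transaction closes) gives a deadline of 14 August 1994; completed 11 August 1994, before the deadline.
Step 2 — counting 51 days from 11 August 1994 (when Form R-1 is filed) gives a deadline of 1 October 1994; done 14 August 1994 — timely.
Step 3 — must wait 34 days from 24 July 1994 (when the transaction closes), so not before 27 August 1994; 28 August 1994 is on or after that date.
Step 4 — counting 23 days from 28 August 1994 (when the website notice is posted) gives a deadline of 20 September 1994; done 19 September 1994 — timely.
Step 5 — must wait 15 days from 19 September 1994 (when the posting confirmation is filed), so not before 4 October 1994; done 5 October 1994, after the minimum wait.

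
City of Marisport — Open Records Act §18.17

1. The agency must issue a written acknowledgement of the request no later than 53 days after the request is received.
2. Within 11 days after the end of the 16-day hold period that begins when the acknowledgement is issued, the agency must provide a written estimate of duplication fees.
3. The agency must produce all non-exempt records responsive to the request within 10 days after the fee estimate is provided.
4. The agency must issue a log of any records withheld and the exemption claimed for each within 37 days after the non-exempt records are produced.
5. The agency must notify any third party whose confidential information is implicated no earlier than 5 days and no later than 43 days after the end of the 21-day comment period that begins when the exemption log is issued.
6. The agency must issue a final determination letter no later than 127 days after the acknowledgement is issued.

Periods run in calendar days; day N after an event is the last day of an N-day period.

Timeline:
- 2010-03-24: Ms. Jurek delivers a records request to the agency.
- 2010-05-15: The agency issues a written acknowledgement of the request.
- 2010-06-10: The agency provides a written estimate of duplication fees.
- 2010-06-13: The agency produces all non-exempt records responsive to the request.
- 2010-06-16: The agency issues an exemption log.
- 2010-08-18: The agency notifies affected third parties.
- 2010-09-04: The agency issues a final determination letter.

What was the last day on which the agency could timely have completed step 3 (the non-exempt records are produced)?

Step 3 runs from 2010-06-10, when the fee estimate is provided. 10 days after 2010-06-10 is 2010-06-20.

2010-06-20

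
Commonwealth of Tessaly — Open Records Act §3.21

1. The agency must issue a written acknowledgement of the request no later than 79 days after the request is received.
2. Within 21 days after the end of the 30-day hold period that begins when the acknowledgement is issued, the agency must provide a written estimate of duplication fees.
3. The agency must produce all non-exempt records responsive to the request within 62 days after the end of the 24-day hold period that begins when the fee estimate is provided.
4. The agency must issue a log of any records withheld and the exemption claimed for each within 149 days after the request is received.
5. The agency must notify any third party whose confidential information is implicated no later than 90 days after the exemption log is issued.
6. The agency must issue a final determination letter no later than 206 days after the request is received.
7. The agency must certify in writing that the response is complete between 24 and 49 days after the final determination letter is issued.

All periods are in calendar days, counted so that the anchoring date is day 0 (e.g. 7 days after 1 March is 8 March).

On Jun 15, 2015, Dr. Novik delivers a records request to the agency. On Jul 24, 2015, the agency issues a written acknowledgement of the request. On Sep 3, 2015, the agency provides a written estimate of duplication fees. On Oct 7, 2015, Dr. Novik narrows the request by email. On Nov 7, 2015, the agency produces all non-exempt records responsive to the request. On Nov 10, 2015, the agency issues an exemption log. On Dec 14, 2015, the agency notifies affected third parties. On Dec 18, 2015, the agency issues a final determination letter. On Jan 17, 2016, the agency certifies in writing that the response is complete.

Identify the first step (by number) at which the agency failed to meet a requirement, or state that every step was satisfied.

(1) due by Jun 15, 2015 + 79 days = Sep 2, 2015; Jul 24, 2015 is within that limit.
(2) due by Aug 23, 2015 + 21 days = Sep 13, 2015; Sep 3, 2015 is within that limit.
(3) due by Sep 27, 2015 + 62 days = Nov 28, 2015; completed Nov 7, 2015, before the deadline.
(4) due by Jun 15, 2015 + 149 days = Nov 11, 2015; Nov 10, 2015 is within that limit.
(5) due by Nov 10, 2015 + 90 days = Feb 8, 2016; completed Dec 14, 2015, before the deadline.
(6) due by Jun 15, 2015 + 206 days = Jan 7, 2016; completed Dec 18, 2015, before the deadline.
(7) the permitted window runs from Dec 18, 2015 + 24 = Jan 11, 2016 to Dec 18, 2015 + 49 = Feb 5, 2016; done Jan 17, 2016, which is between those dates.

None — every step was satisfied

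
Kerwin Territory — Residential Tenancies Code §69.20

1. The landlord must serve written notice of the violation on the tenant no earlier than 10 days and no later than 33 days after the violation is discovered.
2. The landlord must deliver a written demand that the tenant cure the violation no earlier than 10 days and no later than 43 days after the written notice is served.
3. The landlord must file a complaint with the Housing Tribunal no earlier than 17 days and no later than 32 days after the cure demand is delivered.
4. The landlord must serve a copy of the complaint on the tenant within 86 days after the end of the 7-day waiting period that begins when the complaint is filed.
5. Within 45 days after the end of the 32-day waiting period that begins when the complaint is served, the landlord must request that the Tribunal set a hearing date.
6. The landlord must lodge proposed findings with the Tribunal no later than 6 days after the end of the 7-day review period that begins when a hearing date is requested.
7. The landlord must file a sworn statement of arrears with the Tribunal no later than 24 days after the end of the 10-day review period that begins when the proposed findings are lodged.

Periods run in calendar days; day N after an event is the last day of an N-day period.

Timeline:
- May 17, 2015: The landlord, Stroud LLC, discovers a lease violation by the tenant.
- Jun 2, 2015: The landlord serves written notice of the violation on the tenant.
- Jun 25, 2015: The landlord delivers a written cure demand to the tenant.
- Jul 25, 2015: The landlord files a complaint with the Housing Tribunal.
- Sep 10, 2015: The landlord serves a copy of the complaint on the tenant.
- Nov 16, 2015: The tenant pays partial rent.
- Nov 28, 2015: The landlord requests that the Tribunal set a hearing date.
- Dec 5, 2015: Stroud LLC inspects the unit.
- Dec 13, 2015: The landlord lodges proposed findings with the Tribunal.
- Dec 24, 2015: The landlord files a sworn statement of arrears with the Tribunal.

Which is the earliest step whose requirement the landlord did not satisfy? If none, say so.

Step 5

Step 1 — 10 and 33 days from May 17, 2015 (when the violation is discovered) are May 27, 2015 and Jun 19, 2015 respectively; done Jun 2, 2015 — within the window.
Step 2 — 10 and 43 days from Jun 2, 2015 (when the written notice is served) are Jun 12, 2015 and Jul 15, 2015 respectively; done Jun 25, 2015 — within the window.
Step 3 — 17 and 32 days from Jun 25, 2015 (when the cure demand is delivered) are Jul 12, 2015 and Jul 27, 2015 respectively; done Jul 25, 2015, which is between those dates.
Step 4 — counting 86 days from Aug 1, 2015 (end of the 7-day waiting period, which began when the complaint is filed on Jul 25, 2015) gives a deadline of Oct 26, 2015; completed Sep 10, 2015, before the deadline.
Step 5 — counting 45 days from Oct 12, 2015 (end of the 32-day waiting period, which began when the complaint is served on Sep 10, 2015) gives a deadline of Nov 26, 2015; Nov 28, 2015 misses that deadline by 2 days.
The analysis stops there.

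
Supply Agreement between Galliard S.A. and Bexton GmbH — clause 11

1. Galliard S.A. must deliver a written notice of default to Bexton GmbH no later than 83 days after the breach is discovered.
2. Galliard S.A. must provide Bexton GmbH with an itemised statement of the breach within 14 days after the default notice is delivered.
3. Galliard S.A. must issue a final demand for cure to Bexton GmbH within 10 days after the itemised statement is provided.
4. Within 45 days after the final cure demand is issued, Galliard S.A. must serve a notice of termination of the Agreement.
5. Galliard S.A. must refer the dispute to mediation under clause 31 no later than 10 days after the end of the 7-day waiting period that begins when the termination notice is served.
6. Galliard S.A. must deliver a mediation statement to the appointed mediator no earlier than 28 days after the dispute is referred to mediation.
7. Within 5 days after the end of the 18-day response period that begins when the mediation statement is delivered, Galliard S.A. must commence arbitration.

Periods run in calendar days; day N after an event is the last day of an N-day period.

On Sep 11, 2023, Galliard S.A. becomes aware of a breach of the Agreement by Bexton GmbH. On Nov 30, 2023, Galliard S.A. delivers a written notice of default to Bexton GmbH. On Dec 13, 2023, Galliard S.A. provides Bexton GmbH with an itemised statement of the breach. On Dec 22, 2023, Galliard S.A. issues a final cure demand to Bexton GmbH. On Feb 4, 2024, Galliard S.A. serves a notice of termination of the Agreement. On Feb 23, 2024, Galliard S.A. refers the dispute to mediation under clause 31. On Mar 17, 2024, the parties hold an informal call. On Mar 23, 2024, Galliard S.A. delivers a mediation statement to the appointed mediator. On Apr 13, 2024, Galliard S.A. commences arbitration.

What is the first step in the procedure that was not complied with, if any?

(1) due by Sep 11, 2023 + 83 days = Dec 3, 2023; Nov 30, 2023 is within that limit.
(2) due by Nov 30, 2023 + 14 days = Dec 14, 2023; completed Dec 13, 2023, before the deadline.
(3) due by Dec 13, 2023 + 10 days = Dec 23, 2023; Dec 22, 2023 is within that limit.
(4) due by Dec 22, 2023 + 45 days = Feb 5, 2024; completed Feb 4, 2024, before the deadline.
(5) due by Feb 11, 2024 + 10 days = Feb 21, 2024; done Feb 23, 2024 — 2 days late.

Step 5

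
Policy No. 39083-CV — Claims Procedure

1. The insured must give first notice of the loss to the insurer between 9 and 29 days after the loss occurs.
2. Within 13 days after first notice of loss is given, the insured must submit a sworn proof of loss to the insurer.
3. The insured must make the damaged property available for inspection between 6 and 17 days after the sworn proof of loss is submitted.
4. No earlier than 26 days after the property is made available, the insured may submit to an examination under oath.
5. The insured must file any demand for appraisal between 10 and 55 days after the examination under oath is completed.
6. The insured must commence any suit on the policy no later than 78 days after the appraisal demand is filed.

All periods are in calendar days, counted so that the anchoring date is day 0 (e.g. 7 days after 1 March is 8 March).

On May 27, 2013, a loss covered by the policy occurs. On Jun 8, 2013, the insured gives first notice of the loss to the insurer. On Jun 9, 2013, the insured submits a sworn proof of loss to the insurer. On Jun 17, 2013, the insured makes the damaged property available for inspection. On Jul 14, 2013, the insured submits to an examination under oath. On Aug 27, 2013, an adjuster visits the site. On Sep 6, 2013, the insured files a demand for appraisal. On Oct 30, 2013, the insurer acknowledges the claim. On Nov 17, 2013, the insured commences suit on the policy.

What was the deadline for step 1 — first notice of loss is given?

Jun 25, 2013

Step 1 runs from May 27, 2013, when the loss occurs. The window is 9–29 days after May 27, 2013; it closes on Jun 25, 2013.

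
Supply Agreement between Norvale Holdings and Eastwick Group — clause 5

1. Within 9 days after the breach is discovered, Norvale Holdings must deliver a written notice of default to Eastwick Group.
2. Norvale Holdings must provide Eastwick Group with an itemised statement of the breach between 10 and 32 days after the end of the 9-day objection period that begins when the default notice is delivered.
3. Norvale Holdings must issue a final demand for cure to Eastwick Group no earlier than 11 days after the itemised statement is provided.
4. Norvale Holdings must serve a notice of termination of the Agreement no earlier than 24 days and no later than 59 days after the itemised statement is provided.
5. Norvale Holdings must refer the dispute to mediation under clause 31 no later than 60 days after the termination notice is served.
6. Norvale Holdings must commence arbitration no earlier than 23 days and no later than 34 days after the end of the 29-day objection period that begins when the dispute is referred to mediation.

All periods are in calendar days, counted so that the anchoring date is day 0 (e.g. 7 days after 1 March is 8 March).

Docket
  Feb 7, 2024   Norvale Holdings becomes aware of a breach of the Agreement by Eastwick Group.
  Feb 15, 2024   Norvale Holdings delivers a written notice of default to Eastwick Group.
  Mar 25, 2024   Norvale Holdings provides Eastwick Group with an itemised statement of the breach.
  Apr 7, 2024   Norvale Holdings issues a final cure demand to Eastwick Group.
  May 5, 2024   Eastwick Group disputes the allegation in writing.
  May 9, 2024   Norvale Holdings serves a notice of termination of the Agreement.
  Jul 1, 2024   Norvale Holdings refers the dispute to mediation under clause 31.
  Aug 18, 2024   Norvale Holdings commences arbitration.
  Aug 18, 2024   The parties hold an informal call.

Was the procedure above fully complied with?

No

Step 1: 9 days after Feb 7, 2024 (when the breach is discovered) is Feb 16, 2024; Feb 15, 2024 is within that limit.
Step 2: the window is 10–32 days after Feb 24, 2024 (end of the 9-day objection period, which began when the default notice is delivered on Feb 15, 2024), so Mar 5, 2024 through Mar 27, 2024; Mar 25, 2024 falls inside that range.
Step 3: the earliest permitted date is 11 days after Mar 25, 2024 (when the itemised statement is provided), i.e. Apr 5, 2024; Apr 7, 2024 is on or after that date.
Step 4: the window is 24–59 days after Mar 25, 2024 (when the itemised statement is provided), so Apr 18, 2024 through May 23, 2024; May 9, 2024 falls inside that range.
Step 5: 60 days after May 9, 2024 (when the termination notice is served) is Jul 8, 2024; completed Jul 1, 2024, before the deadline.
Step 6: the window is 23–34 days after Jul 30, 2024 (end of the 29-day objection period, which began when the dispute is referred to mediation on Jul 1, 2024), so Aug 22, 2024 through Sep 2, 2024; done Aug 18, 2024 — 4 days before the window opened.
The procedure was therefore not followed at step 6.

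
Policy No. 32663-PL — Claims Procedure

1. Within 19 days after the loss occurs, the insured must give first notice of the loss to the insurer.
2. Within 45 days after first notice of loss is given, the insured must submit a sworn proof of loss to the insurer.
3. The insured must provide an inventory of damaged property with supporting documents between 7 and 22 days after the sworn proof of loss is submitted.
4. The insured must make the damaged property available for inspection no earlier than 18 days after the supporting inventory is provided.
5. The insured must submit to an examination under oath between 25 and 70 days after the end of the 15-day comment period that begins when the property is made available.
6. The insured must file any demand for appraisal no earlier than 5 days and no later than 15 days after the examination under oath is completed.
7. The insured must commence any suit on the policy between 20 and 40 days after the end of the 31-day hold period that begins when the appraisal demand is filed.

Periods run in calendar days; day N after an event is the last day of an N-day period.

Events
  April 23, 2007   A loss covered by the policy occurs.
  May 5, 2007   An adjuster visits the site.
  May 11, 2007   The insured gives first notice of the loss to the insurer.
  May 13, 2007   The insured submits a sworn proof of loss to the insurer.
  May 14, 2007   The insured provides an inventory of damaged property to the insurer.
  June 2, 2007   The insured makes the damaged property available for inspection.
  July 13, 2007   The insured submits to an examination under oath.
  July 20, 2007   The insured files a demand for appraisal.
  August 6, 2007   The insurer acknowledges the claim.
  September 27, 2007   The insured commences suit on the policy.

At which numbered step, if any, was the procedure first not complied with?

Step 3

Step 1: 19 days after April 23, 2007 (when the loss occurs) is May 12, 2007; completed May 11, 2007, before the deadline.
Step 2: 45 days after May 11, 2007 (when first notice of loss is given) is June 25, 2007; done May 13, 2007 — timely.
Step 3: the window is 7–22 days after May 13, 2007 (when the sworn proof of loss is submitted), so May 20, 2007 through June 4, 2007; done May 14, 2007 — 6 days before the window opened.
The analysis stops there.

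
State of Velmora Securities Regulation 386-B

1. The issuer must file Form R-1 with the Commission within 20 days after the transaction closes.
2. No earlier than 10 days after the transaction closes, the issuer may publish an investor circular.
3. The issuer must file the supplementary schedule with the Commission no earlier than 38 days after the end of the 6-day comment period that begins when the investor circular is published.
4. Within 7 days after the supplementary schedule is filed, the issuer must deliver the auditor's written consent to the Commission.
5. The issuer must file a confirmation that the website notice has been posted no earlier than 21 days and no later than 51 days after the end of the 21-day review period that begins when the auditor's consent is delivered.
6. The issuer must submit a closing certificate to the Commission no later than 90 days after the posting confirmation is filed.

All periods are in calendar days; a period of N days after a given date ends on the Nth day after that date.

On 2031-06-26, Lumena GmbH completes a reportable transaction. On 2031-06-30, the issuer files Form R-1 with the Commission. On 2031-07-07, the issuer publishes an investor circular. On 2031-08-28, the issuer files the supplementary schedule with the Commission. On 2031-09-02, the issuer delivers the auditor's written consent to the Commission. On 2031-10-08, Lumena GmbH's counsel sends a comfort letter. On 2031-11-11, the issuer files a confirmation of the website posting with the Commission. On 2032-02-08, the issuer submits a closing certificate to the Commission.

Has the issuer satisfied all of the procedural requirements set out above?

(1) due by 2031-06-26 + 20 days = 2031-07-16; 2031-06-30 is within that limit.
(2) permitted from 2031-06-26 + 10 days = 2031-07-06 onward; done 2031-07-07, after the minimum wait.
(3) permitted from 2031-07-13 + 38 days = 2031-08-20 onward; 2031-08-28 is on or after that date.
(4) due by 2031-08-28 + 7 days = 2031-09-04; completed 2031-09-02, before the deadline.
(5) the permitted window runs from 2031-09-23 + 21 = 2031-10-14 to 2031-09-23 + 51 = 2031-11-13; 2031-11-11 falls inside that range.
(6) due by 2031-11-11 + 90 days = 2032-02-09; done 2032-02-08 — timely.

Yes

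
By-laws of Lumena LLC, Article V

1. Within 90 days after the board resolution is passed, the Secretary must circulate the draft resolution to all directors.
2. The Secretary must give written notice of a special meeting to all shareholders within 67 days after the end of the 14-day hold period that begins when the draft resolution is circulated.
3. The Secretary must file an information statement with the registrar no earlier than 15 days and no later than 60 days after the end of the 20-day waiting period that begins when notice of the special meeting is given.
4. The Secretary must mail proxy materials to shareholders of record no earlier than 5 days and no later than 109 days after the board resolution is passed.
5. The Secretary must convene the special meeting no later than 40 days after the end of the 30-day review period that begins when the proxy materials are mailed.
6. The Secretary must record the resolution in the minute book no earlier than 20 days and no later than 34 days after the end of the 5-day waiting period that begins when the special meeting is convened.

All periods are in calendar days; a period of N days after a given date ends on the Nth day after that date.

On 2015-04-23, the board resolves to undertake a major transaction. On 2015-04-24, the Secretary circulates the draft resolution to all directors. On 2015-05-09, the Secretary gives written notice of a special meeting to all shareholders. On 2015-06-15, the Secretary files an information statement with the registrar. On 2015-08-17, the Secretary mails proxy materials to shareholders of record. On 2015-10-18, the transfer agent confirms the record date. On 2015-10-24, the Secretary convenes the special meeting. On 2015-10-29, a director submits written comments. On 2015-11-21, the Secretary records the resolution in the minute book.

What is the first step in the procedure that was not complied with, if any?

Step 1: 90 days after 2015-04-23 (when the board resolution is passed) is 2015-07-22; completed 2015-04-24, before the deadline.
Step 2: 67 days after 2015-05-08 (end of the 14-day hold period, which began when the draft resolution is circulated on 2015-04-24) is 2015-07-14; completed 2015-05-09, before the deadline.
Step 3: the window is 15–60 days after 2015-05-29 (end of the 20-day waiting period, which began when notice of the special meeting is given on 2015-05-09), so 2015-06-13 through 2015-07-28; done 2015-06-15 — within the window.
Step 4: the window is 5–109 days after 2015-04-23 (when the board resolution is passed), so 2015-04-28 through 2015-08-10; 2015-08-17 is 7 days past the end of the window.
The procedure was therefore not followed at step 4.

Step 4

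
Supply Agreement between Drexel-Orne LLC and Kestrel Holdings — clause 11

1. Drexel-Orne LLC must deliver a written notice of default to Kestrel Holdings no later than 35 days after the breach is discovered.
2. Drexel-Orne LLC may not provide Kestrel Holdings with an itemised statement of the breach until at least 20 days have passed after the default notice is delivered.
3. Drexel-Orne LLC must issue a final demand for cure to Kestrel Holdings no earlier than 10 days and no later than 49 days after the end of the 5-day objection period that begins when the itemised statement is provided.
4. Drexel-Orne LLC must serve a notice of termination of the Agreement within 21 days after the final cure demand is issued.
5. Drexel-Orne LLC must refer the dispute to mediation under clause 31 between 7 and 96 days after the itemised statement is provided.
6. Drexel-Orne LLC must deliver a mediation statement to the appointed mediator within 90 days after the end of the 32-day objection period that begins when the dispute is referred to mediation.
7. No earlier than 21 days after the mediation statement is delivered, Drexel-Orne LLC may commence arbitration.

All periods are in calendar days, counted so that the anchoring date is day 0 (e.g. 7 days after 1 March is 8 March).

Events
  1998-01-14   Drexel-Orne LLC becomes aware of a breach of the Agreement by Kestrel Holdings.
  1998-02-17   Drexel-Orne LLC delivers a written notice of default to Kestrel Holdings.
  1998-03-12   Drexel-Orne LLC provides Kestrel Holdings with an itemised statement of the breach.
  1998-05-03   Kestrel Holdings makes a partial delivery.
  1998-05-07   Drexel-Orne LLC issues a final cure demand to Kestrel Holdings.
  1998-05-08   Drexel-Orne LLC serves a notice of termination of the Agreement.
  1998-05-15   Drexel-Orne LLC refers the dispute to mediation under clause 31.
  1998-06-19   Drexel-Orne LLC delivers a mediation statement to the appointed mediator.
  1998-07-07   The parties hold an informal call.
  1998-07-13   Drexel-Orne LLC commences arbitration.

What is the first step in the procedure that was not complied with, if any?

Step 1 — counting 35 days from 1998-01-14 (when the breach is discovered) gives a deadline of 1998-02-18; completed 1998-02-17, before the deadline.
Step 2 — must wait 20 days from 1998-02-17 (when the default notice is delivered), so not before 1998-03-09; 1998-03-12 is on or after that date.
Step 3 — 10 and 49 days from 1998-03-17 (end of the 5-day objection period, which began when the itemised statement is provided on 1998-03-12) are 1998-03-27 and 1998-05-05 respectively; 1998-05-07 is 2 days past the end of the window.
The analysis stops there.

Step 3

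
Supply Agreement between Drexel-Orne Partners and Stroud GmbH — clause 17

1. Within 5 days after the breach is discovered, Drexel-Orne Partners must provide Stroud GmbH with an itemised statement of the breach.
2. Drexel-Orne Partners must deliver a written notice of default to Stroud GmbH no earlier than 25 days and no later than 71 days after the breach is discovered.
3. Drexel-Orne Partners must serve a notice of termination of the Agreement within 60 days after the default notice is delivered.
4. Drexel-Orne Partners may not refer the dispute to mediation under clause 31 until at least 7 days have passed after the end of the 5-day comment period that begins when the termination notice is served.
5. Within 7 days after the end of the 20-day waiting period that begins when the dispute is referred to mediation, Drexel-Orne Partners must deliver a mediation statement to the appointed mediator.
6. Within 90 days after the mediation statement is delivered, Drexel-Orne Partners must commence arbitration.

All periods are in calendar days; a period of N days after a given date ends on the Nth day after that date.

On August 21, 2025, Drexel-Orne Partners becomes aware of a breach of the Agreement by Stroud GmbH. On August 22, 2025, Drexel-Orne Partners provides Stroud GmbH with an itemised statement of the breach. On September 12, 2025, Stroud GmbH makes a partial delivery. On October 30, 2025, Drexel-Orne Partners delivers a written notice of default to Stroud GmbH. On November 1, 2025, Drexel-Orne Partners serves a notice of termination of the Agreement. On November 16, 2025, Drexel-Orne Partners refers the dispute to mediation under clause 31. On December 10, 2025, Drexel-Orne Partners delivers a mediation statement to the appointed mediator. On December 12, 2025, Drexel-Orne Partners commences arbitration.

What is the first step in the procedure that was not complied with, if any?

(1) due by August 21, 2025 + 5 days = August 26, 2025; done August 22, 2025 — timely.
(2) the permitted window runs from August 21, 2025 + 25 = September 15, 2025 to August 21, 2025 + 71 = October 31, 2025; October 30, 2025 falls inside that range.
(3) due by October 30, 2025 + 60 days = December 29, 2025; done November 1, 2025 — timely.
(4) permitted from November 6, 2025 + 7 days = November 13, 2025 onward; done November 16, 2025 — permitted.
(5) due by December 6, 2025 + 7 days = December 13, 2025; completed December 10, 2025, before the deadline.
(6) due by December 10, 2025 + 90 days = March 10, 2026; completed December 12, 2025, before the deadline.

None — every step was satisfied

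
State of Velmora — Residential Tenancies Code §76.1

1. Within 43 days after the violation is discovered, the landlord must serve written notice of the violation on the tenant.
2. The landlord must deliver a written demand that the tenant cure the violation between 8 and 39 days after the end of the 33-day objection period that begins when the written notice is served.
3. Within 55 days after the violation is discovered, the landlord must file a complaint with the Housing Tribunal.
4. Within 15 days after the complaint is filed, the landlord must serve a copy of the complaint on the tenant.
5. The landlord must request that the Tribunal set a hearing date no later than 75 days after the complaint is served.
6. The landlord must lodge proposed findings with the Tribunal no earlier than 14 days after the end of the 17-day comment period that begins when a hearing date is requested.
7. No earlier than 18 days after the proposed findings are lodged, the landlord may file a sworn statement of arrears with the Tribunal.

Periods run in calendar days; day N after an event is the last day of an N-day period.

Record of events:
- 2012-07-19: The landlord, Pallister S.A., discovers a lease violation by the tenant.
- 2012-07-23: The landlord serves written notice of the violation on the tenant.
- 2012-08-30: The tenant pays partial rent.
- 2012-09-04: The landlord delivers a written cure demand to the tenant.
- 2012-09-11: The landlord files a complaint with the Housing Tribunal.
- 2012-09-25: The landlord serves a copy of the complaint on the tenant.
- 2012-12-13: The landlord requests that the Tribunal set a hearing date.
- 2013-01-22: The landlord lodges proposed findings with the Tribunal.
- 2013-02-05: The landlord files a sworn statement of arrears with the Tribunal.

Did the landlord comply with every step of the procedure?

No

(1) due by 2012-07-19 + 43 days = 2012-08-31; completed 2012-07-23, before the deadline.
(2) the permitted window runs from 2012-08-25 + 8 = 2012-09-02 to 2012-08-25 + 39 = 2012-10-03; done 2012-09-04, which is between those dates.
(3) due by 2012-07-19 + 55 days = 2012-09-12; completed 2012-09-11, before the deadline.
(4) due by 2012-09-11 + 15 days = 2012-09-26; 2012-09-25 is within that limit.
(5) due by 2012-09-25 + 75 days = 2012-12-09; done 2012-12-13 — 4 days late.
The analysis stops there.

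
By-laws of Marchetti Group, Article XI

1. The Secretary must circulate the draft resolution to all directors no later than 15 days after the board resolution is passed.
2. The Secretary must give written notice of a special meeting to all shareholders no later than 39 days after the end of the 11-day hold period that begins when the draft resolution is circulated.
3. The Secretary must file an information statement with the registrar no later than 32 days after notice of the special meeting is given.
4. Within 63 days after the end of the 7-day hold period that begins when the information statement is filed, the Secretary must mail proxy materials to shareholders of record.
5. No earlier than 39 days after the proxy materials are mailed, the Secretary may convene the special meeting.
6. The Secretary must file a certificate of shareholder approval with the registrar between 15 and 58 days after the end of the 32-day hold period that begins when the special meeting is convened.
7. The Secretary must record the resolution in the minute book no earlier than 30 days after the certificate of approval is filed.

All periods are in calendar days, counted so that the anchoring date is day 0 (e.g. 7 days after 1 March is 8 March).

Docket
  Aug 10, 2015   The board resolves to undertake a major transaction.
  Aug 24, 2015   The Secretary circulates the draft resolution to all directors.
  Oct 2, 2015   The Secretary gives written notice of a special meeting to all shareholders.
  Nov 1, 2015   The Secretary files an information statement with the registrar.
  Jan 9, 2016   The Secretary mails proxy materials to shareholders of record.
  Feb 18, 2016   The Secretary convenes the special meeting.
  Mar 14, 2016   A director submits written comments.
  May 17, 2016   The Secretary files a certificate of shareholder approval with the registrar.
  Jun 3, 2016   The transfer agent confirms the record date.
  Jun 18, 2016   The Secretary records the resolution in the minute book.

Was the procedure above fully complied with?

Step 1: 15 days after Aug 10, 2015 (when the board resolution is passed) is Aug 25, 2015; done Aug 24, 2015 — timely.
Step 2: 39 days after Sep 4, 2015 (end of the 11-day hold period, which began when the draft resolution is circulated on Aug 24, 2015) is Oct 13, 2015; Oct 2, 2015 is within that limit.
Step 3: 32 days after Oct 2, 2015 (when notice of the special meeting is given) is Nov 3, 2015; done Nov 1, 2015 — timely.
Step 4: 63 days after Nov 8, 2015 (end of the 7-day hold period, which began when the information statement is filed on Nov 1, 2015) is Jan 10, 2016; completed Jan 9, 2016, before the deadline.
Step 5: the earliest permitted date is 39 days after Jan 9, 2016 (when the proxy materials are mailed), i.e. Feb 17, 2016; Feb 18, 2016 is on or after that date.
Step 6: the window is 15–58 days after Mar 21, 2016 (end of the 32-day hold period, which began when the special meeting is convened on Feb 18, 2016), so Apr 5, 2016 through May 18, 2016; done May 17, 2016, which is between those dates.
Step 7: the earliest permitted date is 30 days after May 17, 2016 (when the certificate of approval is filed), i.e. Jun 16, 2016; Jun 18, 2016 is on or after that date.

Yes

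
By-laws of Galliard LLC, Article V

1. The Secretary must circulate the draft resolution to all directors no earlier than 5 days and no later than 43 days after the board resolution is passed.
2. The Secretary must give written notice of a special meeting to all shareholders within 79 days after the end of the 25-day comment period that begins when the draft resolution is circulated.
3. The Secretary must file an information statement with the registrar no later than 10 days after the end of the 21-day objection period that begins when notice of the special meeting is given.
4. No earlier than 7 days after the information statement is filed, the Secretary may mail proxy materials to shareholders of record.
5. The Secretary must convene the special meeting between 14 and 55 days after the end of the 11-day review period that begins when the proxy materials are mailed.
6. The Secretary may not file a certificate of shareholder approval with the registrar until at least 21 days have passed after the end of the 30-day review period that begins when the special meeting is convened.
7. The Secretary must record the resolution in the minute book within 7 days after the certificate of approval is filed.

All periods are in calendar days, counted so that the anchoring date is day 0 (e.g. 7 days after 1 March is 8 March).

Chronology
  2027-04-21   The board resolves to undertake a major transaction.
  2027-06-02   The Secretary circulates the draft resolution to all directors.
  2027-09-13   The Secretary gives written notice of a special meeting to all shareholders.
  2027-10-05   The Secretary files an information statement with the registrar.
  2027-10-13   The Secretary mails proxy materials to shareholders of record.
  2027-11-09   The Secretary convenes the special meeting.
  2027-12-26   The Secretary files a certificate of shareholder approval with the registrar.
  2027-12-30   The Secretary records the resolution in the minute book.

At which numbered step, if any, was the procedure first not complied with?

Step 6

Step 1 — 5 and 43 days from 2027-04-21 (when the board resolution is passed) are 2027-04-26 and 2027-06-03 respectively; done 2027-06-02 — within the window.
Step 2 — counting 79 days from 2027-06-27 (end of the 25-day comment period, which began when the draft resolution is circulated on 2027-06-02) gives a deadline of 2027-09-14; done 2027-09-13 — timely.
Step 3 — counting 10 days from 2027-10-04 (end of the 21-day objection period, which began when notice of the special meeting is given on 2027-09-13) gives a deadline of 2027-10-14; completed 2027-10-05, before the deadline.
Step 4 — must wait 7 days from 2027-10-05 (when the information statement is filed), so not before 2027-10-12; done 2027-10-13, after the minimum wait.
Step 5 — 14 and 55 days from 2027-10-24 (end of the 11-day review period, which began when the proxy materials are mailed on 2027-10-13) are 2027-11-07 and 2027-12-18 respectively; done 2027-11-09, which is between those dates.
Step 6 — must wait 21 days from 2027-12-09 (end of the 30-day review period, which began when the special meeting is convened on 2027-11-09), so not before 2027-12-30; 2027-12-26 is 4 days before the earliest permitted date.
That is the first point of non-compliance.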